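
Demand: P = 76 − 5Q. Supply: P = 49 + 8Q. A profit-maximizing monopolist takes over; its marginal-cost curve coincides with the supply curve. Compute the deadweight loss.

Competitive equilibrium: 76 − 5Q = 49 + 8Q → Q* = 2.0769, P* = 65.6154.
Marginal revenue: MR = 76 − 10Q. Set MR = MC: 76 − 10Q = 49 + 8Q → Q_m = 1.5.
Price P_m = 76 − 5·1.5 = 68.5; MC(Q_m) = 49 + 8·1.5 = 61.
Competitive Q* = 2.0769, so ΔQ = 0.5769; wedge = 68.5 − 61 = 7.5.
DWL = ½ × 0.5769 × 7.5 = 2.16.

2.16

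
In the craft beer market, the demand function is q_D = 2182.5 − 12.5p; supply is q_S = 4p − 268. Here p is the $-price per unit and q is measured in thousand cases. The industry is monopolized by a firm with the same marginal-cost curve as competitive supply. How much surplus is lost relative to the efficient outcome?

In inverse form: demand p = 174.6 − 0.08q, supply p = 67 + 0.25q.
Competitive equilibrium: 174.6 − 0.08q = 67 + 0.25q → q* = 326.0606, p* = 148.5152.
Marginal revenue: MR = 174.6 − 0.16q. Set MR = MC: 174.6 − 0.16q = 67 + 0.25q → q_m = 262.439.
Price p_m = 174.6 − 0.08·262.439 = 153.6049; MC(q_m) = 67 + 0.25·262.439 = 132.6098.
Competitive q* = 326.0606, so Δq = 63.6216; wedge = 153.6049 − 132.6098 = 20.9951.
Welfare loss = ½ × 63.6216 × 20.9951 = $667.87 thousand.

$667.87 thousand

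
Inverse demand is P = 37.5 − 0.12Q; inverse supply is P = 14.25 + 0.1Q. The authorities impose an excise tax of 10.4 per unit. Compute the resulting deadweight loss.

Competitive equilibrium: 37.5 − 0.12Q = 14.25 + 0.1Q → Q* = 105.6818, P* = 24.8182.
With the tax, the buyer price exceeds the seller price by 10.4: (37.5 − 0.12Q) − (14.25 + 0.1Q) = 10.4 → Q' = 58.4091.
ΔQ = 105.6818 − 58.4091 = 47.2727; the wedge equals the tax, 10.4.
Welfare loss = ½ × 47.2727 × 10.4 = 245.82.

245.82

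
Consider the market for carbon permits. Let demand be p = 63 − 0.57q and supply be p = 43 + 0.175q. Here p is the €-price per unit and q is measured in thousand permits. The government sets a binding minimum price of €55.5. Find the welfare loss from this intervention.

Competitive equilibrium: 63 − 0.57q = 43 + 0.175q → q* = 26.8456, p* = 47.698.
At the floor p = 55.5, quantity demanded = (63 − 55.5)/0.57 = 13.1579.
Sellers' marginal cost at q' = 13.1579: 43 + 0.175·13.1579 = 45.3026.
Δq = 26.8456 − 13.1579 = 13.6877; wedge = 55.5 − 45.3026 = 10.1974.
The triangle = ½ × 13.6877 × 10.1974 = €69.79 thousand.

€69.79 thousand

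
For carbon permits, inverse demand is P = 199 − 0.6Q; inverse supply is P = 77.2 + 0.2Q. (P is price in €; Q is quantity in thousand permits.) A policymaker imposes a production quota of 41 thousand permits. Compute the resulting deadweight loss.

€4950.625 thousand

Competitive equilibrium: 199 − 0.6Q = 77.2 + 0.2Q → Q* = 152.25, P* = 107.65.
At Q = 41: demand price = 199 − 0.6·41 = 174.4; supply price = 77.2 + 0.2·41 = 85.4.
ΔQ = 152.25 − 41 = 111.25; wedge = 174.4 − 85.4 = 89.
The triangle = ½ × 111.25 × 89 = €4950.625 thousand.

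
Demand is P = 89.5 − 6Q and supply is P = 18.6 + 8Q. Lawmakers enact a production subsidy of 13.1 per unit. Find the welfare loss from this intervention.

Competitive equilibrium: 89.5 − 6Q = 18.6 + 8Q → Q* = 5.0643, P* = 59.1143.
The subsidy lowers effective supply by 13.1: P = 5.5 + 8Q.
New quantity: 89.5 − 6Q = 5.5 + 8Q → Q' = 6.
Overproduction ΔQ = 6 − 5.0643 = 0.9357; wedge = subsidy = 13.1.
The triangle = ½ × 0.9357 × 13.1 = 6.13.

6.13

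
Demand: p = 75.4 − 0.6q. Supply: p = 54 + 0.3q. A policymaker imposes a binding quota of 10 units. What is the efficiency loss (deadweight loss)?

Competitive equilibrium: 75.4 − 0.6q = 54 + 0.3q → q* = 23.7778, p* = 61.1333.
At q = 10: demand price = 75.4 − 0.6·10 = 69.4; supply price = 54 + 0.3·10 = 57.
Δq = 23.7778 − 10 = 13.7778; wedge = 69.4 − 57 = 12.4.
The triangle = ½ × 13.7778 × 12.4 = 85.42.

85.42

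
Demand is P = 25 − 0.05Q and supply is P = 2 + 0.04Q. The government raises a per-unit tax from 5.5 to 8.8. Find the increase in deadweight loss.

262.17

Competitive equilibrium: 25 − 0.05Q = 2 + 0.04Q → Q* = 255.5556, P* = 12.2222.
For a per-unit tax t: ΔQ = t/0.09, so DWL = ½·t·(t/0.09) = t²/0.18.
At t = 5.5: DWL = 168.056. At t = 8.8: DWL = 430.222.
Increase = 430.222 − 168.056 = 262.17.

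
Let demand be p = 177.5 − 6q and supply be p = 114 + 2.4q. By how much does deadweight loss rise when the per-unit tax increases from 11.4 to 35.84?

68.72

Competitive equilibrium: 177.5 − 6q = 114 + 2.4q → q* = 7.5595, p* = 132.1429.
For a per-unit tax t: Δq = t/8.4, so DWL = ½·t·(t/8.4) = t²/16.8.
At t = 11.4: DWL = 7.736. At t = 35.84: DWL = 76.459.
Increase = 76.459 − 7.736 = 68.72.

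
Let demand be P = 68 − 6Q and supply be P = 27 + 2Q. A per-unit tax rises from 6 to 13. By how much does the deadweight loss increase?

Competitive equilibrium: 68 − 6Q = 27 + 2Q → Q* = 5.125, P* = 37.25.
For a per-unit tax t: ΔQ = t/8, so DWL = ½·t·(t/8) = t²/16.
At t = 6: DWL = 2.25. At t = 13: DWL = 10.563.
Increase = 10.563 − 2.25 = 8.31.

8.31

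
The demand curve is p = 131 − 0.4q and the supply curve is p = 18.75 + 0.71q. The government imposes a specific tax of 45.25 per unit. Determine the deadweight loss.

922.33

Competitive equilibrium: 131 − 0.4q = 18.75 + 0.71q → q* = 101.12613, p* = 90.54955.
With the tax, the buyer price exceeds the seller price by 45.25: (131 − 0.4q) − (18.75 + 0.71q) = 45.25 → q' = 60.36036.
Δq = 101.12613 − 60.36036 = 40.76577; the wedge equals the tax, 45.25.
The triangle = ½ × 40.76577 × 45.25 = 922.33.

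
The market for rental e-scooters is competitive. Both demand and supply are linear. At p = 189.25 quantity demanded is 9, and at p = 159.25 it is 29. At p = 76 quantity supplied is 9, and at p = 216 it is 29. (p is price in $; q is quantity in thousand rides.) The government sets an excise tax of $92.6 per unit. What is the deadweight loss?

$504.40 thousand

Demand slope = (159.25 − 189.25)/(29 − 9) = −1.5, so p = 202.75 − 1.5q.
Supply slope = (216 − 76)/(29 − 9) = 7, so p = 13 + 7q.
Competitive equilibrium: 202.75 − 1.5q = 13 + 7q → q* = 22.3235, p* = 169.2647.
With the tax, the buyer price exceeds the seller price by 92.6: (202.75 − 1.5q) − (13 + 7q) = 92.6 → q' = 11.4294.
Δq = 22.3235 − 11.4294 = 10.8941; the wedge equals the tax, 92.6.
DWL = ½ × 10.8941 × 92.6 = $504.40 thousand.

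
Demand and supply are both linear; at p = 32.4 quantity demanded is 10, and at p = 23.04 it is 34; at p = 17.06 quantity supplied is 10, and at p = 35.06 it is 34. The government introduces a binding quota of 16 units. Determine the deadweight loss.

Demand slope = (23.04 − 32.4)/(34 − 10) = −0.39, so p = 36.3 − 0.39q.
Supply slope = (35.06 − 17.06)/(34 − 10) = 0.75, so p = 9.56 + 0.75q.
Competitive equilibrium: 36.3 − 0.39q = 9.56 + 0.75q → q* = 23.4561, p* = 27.1521.
At q = 16: demand price = 36.3 − 0.39·16 = 30.06; supply price = 9.56 + 0.75·16 = 21.56.
Δq = 23.4561 − 16 = 7.4561; wedge = 30.06 − 21.56 = 8.5.
Deadweight loss = ½ × 7.4561 × 8.5 = 31.69.

31.69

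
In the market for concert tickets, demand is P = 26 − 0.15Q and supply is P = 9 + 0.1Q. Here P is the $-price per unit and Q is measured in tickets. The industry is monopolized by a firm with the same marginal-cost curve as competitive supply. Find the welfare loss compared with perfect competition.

$81.28

Competitive equilibrium: 26 − 0.15Q = 9 + 0.1Q → Q* = 68, P* = 15.8.
Marginal revenue: MR = 26 − 0.3Q. Set MR = MC: 26 − 0.3Q = 9 + 0.1Q → Q_m = 42.5.
Price P_m = 26 − 0.15·42.5 = 19.625; MC(Q_m) = 9 + 0.1·42.5 = 13.25.
Competitive Q* = 68, so ΔQ = 25.5; wedge = 19.625 − 13.25 = 6.375.
DWL = ½ × 25.5 × 6.375 = $81.28.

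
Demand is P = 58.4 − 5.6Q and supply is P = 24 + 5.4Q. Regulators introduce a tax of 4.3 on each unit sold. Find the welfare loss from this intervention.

0.84

Competitive equilibrium: 58.4 − 5.6Q = 24 + 5.4Q → Q* = 3.1273, P* = 40.8873.
With the tax, the buyer price exceeds the seller price by 4.3: (58.4 − 5.6Q) − (24 + 5.4Q) = 4.3 → Q' = 2.7364.
ΔQ = 3.1273 − 2.7364 = 0.3909; the wedge equals the tax, 4.3.
Deadweight loss = ½ × 0.3909 × 4.3 = 0.84.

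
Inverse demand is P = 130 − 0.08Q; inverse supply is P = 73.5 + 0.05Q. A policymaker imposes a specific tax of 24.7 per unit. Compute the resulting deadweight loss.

2346.50

Competitive equilibrium: 130 − 0.08Q = 73.5 + 0.05Q → Q* = 434.6154, P* = 95.2308.
With the tax, the buyer price exceeds the seller price by 24.7: (130 − 0.08Q) − (73.5 + 0.05Q) = 24.7 → Q' = 244.6154.
ΔQ = 434.6154 − 244.6154 = 190; the wedge equals the tax, 24.7.
Deadweight loss = ½ × 190 × 24.7 = 2346.50.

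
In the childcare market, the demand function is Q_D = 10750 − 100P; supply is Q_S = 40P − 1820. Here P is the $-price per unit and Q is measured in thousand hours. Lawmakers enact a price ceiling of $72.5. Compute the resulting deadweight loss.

In inverse form: demand P = 107.5 − 0.01Q, supply P = 45.5 + 0.025Q.
Competitive equilibrium: 107.5 − 0.01Q = 45.5 + 0.025Q → Q* = 1771.4286, P* = 89.7857.
At the ceiling P = 72.5, quantity supplied = (72.5 − 45.5)/0.025 = 1080.
Willingness to pay at Q' = 1080: 107.5 − 0.01·1080 = 96.7.
ΔQ = 1771.4286 − 1080 = 691.4286; wedge = 96.7 − 72.5 = 24.2.
Deadweight loss = ½ × 691.4286 × 24.2 = $8366.29 thousand.

$8366.29 thousand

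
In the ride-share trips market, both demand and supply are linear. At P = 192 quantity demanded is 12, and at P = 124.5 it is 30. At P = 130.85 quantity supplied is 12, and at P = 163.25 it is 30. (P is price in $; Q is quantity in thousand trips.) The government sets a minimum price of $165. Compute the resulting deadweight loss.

Demand slope = (124.5 − 192)/(30 − 12) = −3.75, so P = 237 − 3.75Q.
Supply slope = (163.25 − 130.85)/(30 − 12) = 1.8, so P = 109.25 + 1.8Q.
Competitive equilibrium: 237 − 3.75Q = 109.25 + 1.8Q → Q* = 23.018, P* = 150.6824.
At the floor P = 165, quantity demanded = (237 − 165)/3.75 = 19.2.
Sellers' marginal cost at Q' = 19.2: 109.25 + 1.8·19.2 = 143.81.
ΔQ = 23.018 − 19.2 = 3.818; wedge = 165 − 143.81 = 21.19.
The triangle = ½ × 3.818 × 21.19 = $40.45 thousand.

$40.45 thousand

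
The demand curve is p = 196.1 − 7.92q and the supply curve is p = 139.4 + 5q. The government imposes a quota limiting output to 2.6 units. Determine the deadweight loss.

20.66

Competitive equilibrium: 196.1 − 7.92q = 139.4 + 5q → q* = 4.3885, p* = 161.3427.
At q = 2.6: demand price = 196.1 − 7.92·2.6 = 175.508; supply price = 139.4 + 5·2.6 = 152.4.
Δq = 4.3885 − 2.6 = 1.7885; wedge = 175.508 − 152.4 = 23.108.
The triangle = ½ × 1.7885 × 23.108 = 20.66.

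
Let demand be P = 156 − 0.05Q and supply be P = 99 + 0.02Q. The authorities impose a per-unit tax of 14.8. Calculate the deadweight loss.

Competitive equilibrium: 156 − 0.05Q = 99 + 0.02Q → Q* = 814.2857, P* = 115.2857.
With the tax, the buyer price exceeds the seller price by 14.8: (156 − 0.05Q) − (99 + 0.02Q) = 14.8 → Q' = 602.8571.
ΔQ = 814.2857 − 602.8571 = 211.4286; the wedge equals the tax, 14.8.
The triangle = ½ × 211.4286 × 14.8 = 1564.57.

1564.57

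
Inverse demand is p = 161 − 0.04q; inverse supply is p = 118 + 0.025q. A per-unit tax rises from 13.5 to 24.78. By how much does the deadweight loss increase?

Competitive equilibrium: 161 − 0.04q = 118 + 0.025q → q* = 661.5385, p* = 134.5385.
For a per-unit tax t: Δq = t/0.065, so DWL = ½·t·(t/0.065) = t²/0.13.
At t = 13.5: DWL = 1401.923. At t = 24.78: DWL = 4723.449.
Increase = 4723.449 − 1401.923 = 3321.53.

3321.53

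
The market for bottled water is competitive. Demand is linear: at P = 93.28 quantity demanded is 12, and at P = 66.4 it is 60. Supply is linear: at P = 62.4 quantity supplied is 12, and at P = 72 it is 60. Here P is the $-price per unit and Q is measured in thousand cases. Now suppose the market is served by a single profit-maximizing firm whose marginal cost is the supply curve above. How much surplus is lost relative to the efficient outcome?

$189.45 thousand

Demand slope = (66.4 − 93.28)/(60 − 12) = −0.56, so P = 100 − 0.56Q.
Supply slope = (72 − 62.4)/(60 − 12) = 0.2, so P = 60 + 0.2Q.
Competitive equilibrium: 100 − 0.56Q = 60 + 0.2Q → Q* = 52.6316, P* = 70.5263.
Marginal revenue: MR = 100 − 1.12Q. Set MR = MC: 100 − 1.12Q = 60 + 0.2Q → Q_m = 30.303.
Price P_m = 100 − 0.56·30.303 = 83.0303; MC(Q_m) = 60 + 0.2·30.303 = 66.0606.
Competitive Q* = 52.6316, so ΔQ = 22.3286; wedge = 83.0303 − 66.0606 = 16.9697.
The triangle = ½ × 22.3286 × 16.9697 = $189.45 thousand.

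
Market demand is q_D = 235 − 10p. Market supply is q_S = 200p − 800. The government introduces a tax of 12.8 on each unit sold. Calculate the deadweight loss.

In inverse form: demand p = 23.5 − 0.1q, supply p = 4 + 0.005q.
Competitive equilibrium: 23.5 − 0.1q = 4 + 0.005q → q* = 185.7143, p* = 4.9286.
With the tax, the buyer price exceeds the seller price by 12.8: (23.5 − 0.1q) − (4 + 0.005q) = 12.8 → q' = 63.8095.
Δq = 185.7143 − 63.8095 = 121.9048; the wedge equals the tax, 12.8.
Deadweight loss = ½ × 121.9048 × 12.8 = 780.19.

780.19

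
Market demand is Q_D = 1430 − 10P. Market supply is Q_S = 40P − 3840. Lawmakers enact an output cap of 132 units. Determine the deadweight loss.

3721

In inverse form: demand P = 143 − 0.1Q, supply P = 96 + 0.025Q.
Competitive equilibrium: 143 − 0.1Q = 96 + 0.025Q → Q* = 376, P* = 105.4.
At Q = 132: demand price = 143 − 0.1·132 = 129.8; supply price = 96 + 0.025·132 = 99.3.
ΔQ = 376 − 132 = 244; wedge = 129.8 − 99.3 = 30.5.
The triangle = ½ × 244 × 30.5 = 3721.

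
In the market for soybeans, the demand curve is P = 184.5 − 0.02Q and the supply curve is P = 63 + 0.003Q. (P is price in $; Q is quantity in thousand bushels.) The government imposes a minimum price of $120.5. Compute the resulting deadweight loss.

Competitive equilibrium: 184.5 − 0.02Q = 63 + 0.003Q → Q* = 5282.6087, P* = 78.8478.
At the floor P = 120.5, quantity demanded = (184.5 − 120.5)/0.02 = 3200.
Sellers' marginal cost at Q' = 3200: 63 + 0.003·3200 = 72.6.
ΔQ = 5282.6087 − 3200 = 2082.6087; wedge = 120.5 − 72.6 = 47.9.
The triangle = ½ × 2082.6087 × 47.9 = $49878.48 thousand.

$49878.48 thousand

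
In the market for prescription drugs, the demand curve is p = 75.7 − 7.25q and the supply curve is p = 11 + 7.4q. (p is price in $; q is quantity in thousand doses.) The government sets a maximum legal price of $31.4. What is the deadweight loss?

Competitive equilibrium: 75.7 − 7.25q = 11 + 7.4q → q* = 4.4164, p* = 43.6812.
At the ceiling p = 31.4, quantity supplied = (31.4 − 11)/7.4 = 2.7568.
Willingness to pay at q' = 2.7568: 75.7 − 7.25·2.7568 = 55.7132.
Δq = 4.4164 − 2.7568 = 1.6596; wedge = 55.7132 − 31.4 = 24.3132.
The triangle = ½ × 1.6596 × 24.3132 = $20.18 thousand.

$20.18 thousand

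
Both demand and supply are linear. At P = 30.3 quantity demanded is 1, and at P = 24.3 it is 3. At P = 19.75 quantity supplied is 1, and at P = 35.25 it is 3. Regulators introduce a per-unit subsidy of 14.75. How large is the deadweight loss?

Demand slope = (24.3 − 30.3)/(3 − 1) = −3, so P = 33.3 − 3Q.
Supply slope = (35.25 − 19.75)/(3 − 1) = 7.75, so P = 12 + 7.75Q.
Competitive equilibrium: 33.3 − 3Q = 12 + 7.75Q → Q* = 1.9814, P* = 27.3558.
The subsidy lowers effective supply by 14.75: P = 7.75Q − 2.75.
New quantity: 33.3 − 3Q = 7.75Q − 2.75 → Q' = 3.3535.
Overproduction ΔQ = 3.3535 − 1.9814 = 1.3721; wedge = subsidy = 14.75.
Welfare loss = ½ × 1.3721 × 14.75 = 10.12.

10.12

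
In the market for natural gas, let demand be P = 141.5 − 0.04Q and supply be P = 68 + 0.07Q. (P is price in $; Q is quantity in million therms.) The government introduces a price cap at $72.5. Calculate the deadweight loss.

$20057.98 million

Competitive equilibrium: 141.5 − 0.04Q = 68 + 0.07Q → Q* = 668.18182, P* = 114.77273.
At the ceiling P = 72.5, quantity supplied = (72.5 − 68)/0.07 = 64.28571.
Willingness to pay at Q' = 64.28571: 141.5 − 0.04·64.28571 = 138.92857.
ΔQ = 668.18182 − 64.28571 = 603.89611; wedge = 138.92857 − 72.5 = 66.42857.
The triangle = ½ × 603.89611 × 66.42857 = $20057.98 million.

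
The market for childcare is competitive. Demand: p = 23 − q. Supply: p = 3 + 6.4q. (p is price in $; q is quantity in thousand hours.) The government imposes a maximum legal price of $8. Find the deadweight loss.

$13.66 thousand

Competitive equilibrium: 23 − q = 3 + 6.4q → q* = 2.7027, p* = 20.2973.
At the ceiling p = 8, quantity supplied = (8 − 3)/6.4 = 0.7813.
Willingness to pay at q' = 0.7813: 23 − 1·0.7813 = 22.2187.
Δq = 2.7027 − 0.7813 = 1.9214; wedge = 22.2187 − 8 = 14.2187.
DWL = ½ × 1.9214 × 14.2187 = $13.66 thousand.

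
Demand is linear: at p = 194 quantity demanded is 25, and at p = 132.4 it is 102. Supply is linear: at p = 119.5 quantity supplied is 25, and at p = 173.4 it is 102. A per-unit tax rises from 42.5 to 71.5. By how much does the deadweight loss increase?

Demand slope = (132.4 − 194)/(102 − 25) = −0.8, so p = 214 − 0.8q.
Supply slope = (173.4 − 119.5)/(102 − 25) = 0.7, so p = 102 + 0.7q.
Competitive equilibrium: 214 − 0.8q = 102 + 0.7q → q* = 74.6667, p* = 154.2667.
For a per-unit tax t: Δq = t/1.5, so DWL = ½·t·(t/1.5) = t²/3.
At t = 42.5: DWL = 602.083. At t = 71.5: DWL = 1704.083.
Increase = 1704.083 − 602.083 = 1102.

1102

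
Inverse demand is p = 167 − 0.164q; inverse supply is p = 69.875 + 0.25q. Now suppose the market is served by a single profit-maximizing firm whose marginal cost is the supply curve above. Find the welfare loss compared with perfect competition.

917.20

Competitive equilibrium: 167 − 0.164q = 69.875 + 0.25q → q* = 234.6014, p* = 128.5254.
Marginal revenue: MR = 167 − 0.328q. Set MR = MC: 167 − 0.328q = 69.875 + 0.25q → q_m = 168.0363.
Price p_m = 167 − 0.164·168.0363 = 139.442; MC(q_m) = 69.875 + 0.25·168.0363 = 111.8841.
Competitive q* = 234.6014, so Δq = 66.5651; wedge = 139.442 − 111.8841 = 27.5579.
Welfare loss = ½ × 66.5651 × 27.5579 = 917.20.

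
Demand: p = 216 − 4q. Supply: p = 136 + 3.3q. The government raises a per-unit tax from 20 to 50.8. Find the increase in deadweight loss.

Competitive equilibrium: 216 − 4q = 136 + 3.3q → q* = 10.9589, p* = 172.1644.
For a per-unit tax t: Δq = t/7.3, so DWL = ½·t·(t/7.3) = t²/14.6.
At t = 20: DWL = 27.397. At t = 50.8: DWL = 176.756.
Increase = 176.756 − 27.397 = 149.36.

149.36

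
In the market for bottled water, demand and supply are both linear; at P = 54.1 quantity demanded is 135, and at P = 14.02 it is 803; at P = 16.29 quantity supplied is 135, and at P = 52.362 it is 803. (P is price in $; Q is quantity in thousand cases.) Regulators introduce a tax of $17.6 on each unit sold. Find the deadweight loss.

$1358.60 thousand

Demand slope = (14.02 − 54.1)/(803 − 135) = −0.06, so P = 62.2 − 0.06Q.
Supply slope = (52.362 − 16.29)/(803 − 135) = 0.054, so P = 9 + 0.054Q.
Competitive equilibrium: 62.2 − 0.06Q = 9 + 0.054Q → Q* = 466.6667, P* = 34.2.
With the tax, the buyer price exceeds the seller price by 17.6: (62.2 − 0.06Q) − (9 + 0.054Q) = 17.6 → Q' = 312.2807.
ΔQ = 466.6667 − 312.2807 = 154.386; the wedge equals the tax, 17.6.
Deadweight loss = ½ × 154.386 × 17.6 = $1358.60 thousand.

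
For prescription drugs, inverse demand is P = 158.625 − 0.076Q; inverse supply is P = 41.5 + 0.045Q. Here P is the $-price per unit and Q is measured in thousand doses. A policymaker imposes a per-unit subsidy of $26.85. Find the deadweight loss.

Competitive equilibrium: 158.625 − 0.076Q = 41.5 + 0.045Q → Q* = 967.9752, P* = 85.0589.
The subsidy lowers effective supply by 26.85: P = 14.65 + 0.045Q.
New quantity: 158.625 − 0.076Q = 14.65 + 0.045Q → Q' = 1189.876.
Overproduction ΔQ = 1189.876 − 967.9752 = 221.9008; wedge = subsidy = 26.85.
DWL = ½ × 221.9008 × 26.85 = $2979.02 thousand.

$2979.02 thousand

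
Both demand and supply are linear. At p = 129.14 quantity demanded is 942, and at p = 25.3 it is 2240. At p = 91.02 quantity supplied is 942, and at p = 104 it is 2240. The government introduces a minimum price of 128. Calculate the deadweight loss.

7538.90

Demand slope = (25.3 − 129.14)/(2240 − 942) = −0.08, so p = 204.5 − 0.08q.
Supply slope = (104 − 91.02)/(2240 − 942) = 0.01, so p = 81.6 + 0.01q.
Competitive equilibrium: 204.5 − 0.08q = 81.6 + 0.01q → q* = 1365.5556, p* = 95.2556.
At the floor p = 128, quantity demanded = (204.5 − 128)/0.08 = 956.25.
Sellers' marginal cost at q' = 956.25: 81.6 + 0.01·956.25 = 91.1625.
Δq = 1365.5556 − 956.25 = 409.3056; wedge = 128 − 91.1625 = 36.8375.
Welfare loss = ½ × 409.3056 × 36.8375 = 7538.90.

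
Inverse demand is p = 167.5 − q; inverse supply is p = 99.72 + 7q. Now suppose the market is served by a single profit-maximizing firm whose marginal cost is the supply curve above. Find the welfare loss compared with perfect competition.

Competitive equilibrium: 167.5 − q = 99.72 + 7q → q* = 8.4725, p* = 159.0275.
Marginal revenue: MR = 167.5 − 2q. Set MR = MC: 167.5 − 2q = 99.72 + 7q → q_m = 7.5311.
Price p_m = 167.5 − 1·7.5311 = 159.9689; MC(q_m) = 99.72 + 7·7.5311 = 152.4377.
Competitive q* = 8.4725, so Δq = 0.9414; wedge = 159.9689 − 152.4377 = 7.5312.
DWL = ½ × 0.9414 × 7.5312 = 3.54.

3.54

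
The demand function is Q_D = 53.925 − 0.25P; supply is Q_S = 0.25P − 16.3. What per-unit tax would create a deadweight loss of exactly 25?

In inverse form: demand P = 215.7 − 4Q, supply P = 65.2 + 4Q.
Competitive equilibrium: 215.7 − 4Q = 65.2 + 4Q → Q* = 18.8125, P* = 140.45.
A tax t gives ΔQ = t/8 and wedge t, so DWL = t²/16.
t²/16 = 25 → t² = 400 → t = 20.

20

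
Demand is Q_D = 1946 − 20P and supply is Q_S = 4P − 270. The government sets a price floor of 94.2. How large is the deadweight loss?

In inverse form: demand P = 97.3 − 0.05Q, supply P = 67.5 + 0.25Q.
Competitive equilibrium: 97.3 − 0.05Q = 67.5 + 0.25Q → Q* = 99.3333, P* = 92.3333.
At the floor P = 94.2, quantity demanded = (97.3 − 94.2)/0.05 = 62.
Sellers' marginal cost at Q' = 62: 67.5 + 0.25·62 = 83.
ΔQ = 99.3333 − 62 = 37.3333; wedge = 94.2 − 83 = 11.2.
Welfare loss = ½ × 37.3333 × 11.2 = 209.07.

209.07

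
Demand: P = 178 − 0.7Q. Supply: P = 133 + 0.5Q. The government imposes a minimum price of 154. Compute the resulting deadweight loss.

6.20

Competitive equilibrium: 178 − 0.7Q = 133 + 0.5Q → Q* = 37.5, P* = 151.75.
At the floor P = 154, quantity demanded = (178 − 154)/0.7 = 34.2857.
Sellers' marginal cost at Q' = 34.2857: 133 + 0.5·34.2857 = 150.1429.
ΔQ = 37.5 − 34.2857 = 3.2143; wedge = 154 − 150.1429 = 3.8571.
DWL = ½ × 3.2143 × 3.8571 = 6.20.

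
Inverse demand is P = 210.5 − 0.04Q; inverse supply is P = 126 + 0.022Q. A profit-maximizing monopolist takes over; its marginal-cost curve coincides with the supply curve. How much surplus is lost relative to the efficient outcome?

8855.47

Competitive equilibrium: 210.5 − 0.04Q = 126 + 0.022Q → Q* = 1362.90323, P* = 155.98387.
Marginal revenue: MR = 210.5 − 0.08Q. Set MR = MC: 210.5 − 0.08Q = 126 + 0.022Q → Q_m = 828.43137.
Price P_m = 210.5 − 0.04·828.43137 = 177.36275; MC(Q_m) = 126 + 0.022·828.43137 = 144.22549.
Competitive Q* = 1362.90323, so ΔQ = 534.47186; wedge = 177.36275 − 144.22549 = 33.13726.
Welfare loss = ½ × 534.47186 × 33.13726 = 8855.47.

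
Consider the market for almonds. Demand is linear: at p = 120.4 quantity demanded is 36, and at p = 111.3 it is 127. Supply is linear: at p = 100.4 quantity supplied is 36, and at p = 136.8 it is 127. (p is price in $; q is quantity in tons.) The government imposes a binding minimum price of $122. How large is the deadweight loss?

Demand slope = (111.3 − 120.4)/(127 − 36) = −0.1, so p = 124 − 0.1q.
Supply slope = (136.8 − 100.4)/(127 − 36) = 0.4, so p = 86 + 0.4q.
Competitive equilibrium: 124 − 0.1q = 86 + 0.4q → q* = 76, p* = 116.4.
At the floor p = 122, quantity demanded = (124 − 122)/0.1 = 20.
Sellers' marginal cost at q' = 20: 86 + 0.4·20 = 94.
Δq = 76 − 20 = 56; wedge = 122 − 94 = 28.
Deadweight loss = ½ × 56 × 28 = $784.

$784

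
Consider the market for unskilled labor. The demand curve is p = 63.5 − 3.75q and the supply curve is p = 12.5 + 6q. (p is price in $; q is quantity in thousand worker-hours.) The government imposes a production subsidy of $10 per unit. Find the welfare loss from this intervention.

Competitive equilibrium: 63.5 − 3.75q = 12.5 + 6q → q* = 5.2308, p* = 43.8846.
The subsidy lowers effective supply by 10: p = 2.5 + 6q.
New quantity: 63.5 − 3.75q = 2.5 + 6q → q' = 6.2564.
Overproduction Δq = 6.2564 − 5.2308 = 1.0256; wedge = subsidy = 10.
Welfare loss = ½ × 1.0256 × 10 = $5.13 thousand.

$5.13 thousand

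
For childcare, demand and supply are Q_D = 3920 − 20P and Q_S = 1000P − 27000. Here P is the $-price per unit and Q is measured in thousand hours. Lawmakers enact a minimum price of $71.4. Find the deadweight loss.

$17218.44 thousand

In inverse form: demand P = 196 − 0.05Q, supply P = 27 + 0.001Q.
Competitive equilibrium: 196 − 0.05Q = 27 + 0.001Q → Q* = 3313.7255, P* = 30.3137.
At the floor P = 71.4, quantity demanded = (196 − 71.4)/0.05 = 2492.
Sellers' marginal cost at Q' = 2492: 27 + 0.001·2492 = 29.492.
ΔQ = 3313.7255 − 2492 = 821.7255; wedge = 71.4 − 29.492 = 41.908.
Deadweight loss = ½ × 821.7255 × 41.908 = $17218.44 thousand.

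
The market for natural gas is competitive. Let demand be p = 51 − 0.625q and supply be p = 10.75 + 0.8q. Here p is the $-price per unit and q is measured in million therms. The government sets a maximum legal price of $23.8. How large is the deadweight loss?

Competitive equilibrium: 51 − 0.625q = 10.75 + 0.8q → q* = 28.2456, p* = 33.3465.
At the ceiling p = 23.8, quantity supplied = (23.8 − 10.75)/0.8 = 16.3125.
Willingness to pay at q' = 16.3125: 51 − 0.625·16.3125 = 40.8047.
Δq = 28.2456 − 16.3125 = 11.9331; wedge = 40.8047 − 23.8 = 17.0047.
The triangle = ½ × 11.9331 × 17.0047 = $101.46 million.

$101.46 million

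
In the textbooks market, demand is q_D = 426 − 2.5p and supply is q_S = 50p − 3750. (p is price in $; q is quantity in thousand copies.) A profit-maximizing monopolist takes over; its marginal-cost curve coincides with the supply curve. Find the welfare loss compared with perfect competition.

In inverse form: demand p = 170.4 − 0.4q, supply p = 75 + 0.02q.
Competitive equilibrium: 170.4 − 0.4q = 75 + 0.02q → q* = 227.1429, p* = 79.5429.
Marginal revenue: MR = 170.4 − 0.8q. Set MR = MC: 170.4 − 0.8q = 75 + 0.02q → q_m = 116.3415.
Price p_m = 170.4 − 0.4·116.3415 = 123.8634; MC(q_m) = 75 + 0.02·116.3415 = 77.3268.
Competitive q* = 227.1429, so Δq = 110.8014; wedge = 123.8634 − 77.3268 = 46.5366.
Deadweight loss = ½ × 110.8014 × 46.5366 = $2578.16 thousand.

$2578.16 thousand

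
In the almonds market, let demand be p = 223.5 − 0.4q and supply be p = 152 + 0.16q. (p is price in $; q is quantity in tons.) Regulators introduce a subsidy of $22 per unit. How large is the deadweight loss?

$432.14

Competitive equilibrium: 223.5 − 0.4q = 152 + 0.16q → q* = 127.6786, p* = 172.4286.
The subsidy lowers effective supply by 22: p = 130 + 0.16q.
New quantity: 223.5 − 0.4q = 130 + 0.16q → q' = 166.9643.
Overproduction Δq = 166.9643 − 127.6786 = 39.2857; wedge = subsidy = 22.
Welfare loss = ½ × 39.2857 × 22 = $432.14.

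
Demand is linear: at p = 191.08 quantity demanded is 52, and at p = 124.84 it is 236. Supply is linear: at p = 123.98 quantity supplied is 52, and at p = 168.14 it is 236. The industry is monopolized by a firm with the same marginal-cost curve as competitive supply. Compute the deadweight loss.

1132.37

Demand slope = (124.84 − 191.08)/(236 − 52) = −0.36, so p = 209.8 − 0.36q.
Supply slope = (168.14 − 123.98)/(236 − 52) = 0.24, so p = 111.5 + 0.24q.
Competitive equilibrium: 209.8 − 0.36q = 111.5 + 0.24q → q* = 163.8333, p* = 150.82.
Marginal revenue: MR = 209.8 − 0.72q. Set MR = MC: 209.8 − 0.72q = 111.5 + 0.24q → q_m = 102.3958.
Price p_m = 209.8 − 0.36·102.3958 = 172.9375; MC(q_m) = 111.5 + 0.24·102.3958 = 136.075.
Competitive q* = 163.8333, so Δq = 61.4375; wedge = 172.9375 − 136.075 = 36.8625.
Deadweight loss = ½ × 61.4375 × 36.8625 = 1132.37.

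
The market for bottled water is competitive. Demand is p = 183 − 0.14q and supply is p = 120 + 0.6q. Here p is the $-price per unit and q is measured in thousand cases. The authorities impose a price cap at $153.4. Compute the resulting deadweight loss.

$321.30 thousand

Competitive equilibrium: 183 − 0.14q = 120 + 0.6q → q* = 85.1351, p* = 171.0811.
At the ceiling p = 153.4, quantity supplied = (153.4 − 120)/0.6 = 55.6667.
Willingness to pay at q' = 55.6667: 183 − 0.14·55.6667 = 175.2067.
Δq = 85.1351 − 55.6667 = 29.4684; wedge = 175.2067 − 153.4 = 21.8067.
Deadweight loss = ½ × 29.4684 × 21.8067 = $321.30 thousand.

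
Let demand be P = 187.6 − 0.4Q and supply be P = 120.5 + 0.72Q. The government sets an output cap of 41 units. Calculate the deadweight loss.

200.26

Competitive equilibrium: 187.6 − 0.4Q = 120.5 + 0.72Q → Q* = 59.9107, P* = 163.6357.
At Q = 41: demand price = 187.6 − 0.4·41 = 171.2; supply price = 120.5 + 0.72·41 = 150.02.
ΔQ = 59.9107 − 41 = 18.9107; wedge = 171.2 − 150.02 = 21.18.
Welfare loss = ½ × 18.9107 × 21.18 = 200.26.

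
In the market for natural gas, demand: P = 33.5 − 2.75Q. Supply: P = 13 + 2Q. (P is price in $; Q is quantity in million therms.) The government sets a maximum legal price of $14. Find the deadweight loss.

Competitive equilibrium: 33.5 − 2.75Q = 13 + 2Q → Q* = 4.3158, P* = 21.6316.
At the ceiling P = 14, quantity supplied = (14 − 13)/2 = 0.5.
Willingness to pay at Q' = 0.5: 33.5 − 2.75·0.5 = 32.125.
ΔQ = 4.3158 − 0.5 = 3.8158; wedge = 32.125 − 14 = 18.125.
Welfare loss = ½ × 3.8158 × 18.125 = $34.58 million.

$34.58 million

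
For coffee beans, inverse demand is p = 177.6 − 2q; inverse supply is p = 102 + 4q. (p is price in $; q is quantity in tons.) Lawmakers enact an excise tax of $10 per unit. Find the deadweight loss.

Competitive equilibrium: 177.6 − 2q = 102 + 4q → q* = 12.6, p* = 152.4.
With the tax, the buyer price exceeds the seller price by 10: (177.6 − 2q) − (102 + 4q) = 10 → q' = 10.9333.
Δq = 12.6 − 10.9333 = 1.6667; the wedge equals the tax, 10.
The triangle = ½ × 1.6667 × 10 = $8.33.

$8.33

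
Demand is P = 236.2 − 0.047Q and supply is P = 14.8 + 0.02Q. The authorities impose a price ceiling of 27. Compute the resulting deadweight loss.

243217.02

Competitive equilibrium: 236.2 − 0.047Q = 14.8 + 0.02Q → Q* = 3304.4776, P* = 80.8896.
At the ceiling P = 27, quantity supplied = (27 − 14.8)/0.02 = 610.
Willingness to pay at Q' = 610: 236.2 − 0.047·610 = 207.53.
ΔQ = 3304.4776 − 610 = 2694.4776; wedge = 207.53 − 27 = 180.53.
Welfare loss = ½ × 2694.4776 × 180.53 = 243217.02.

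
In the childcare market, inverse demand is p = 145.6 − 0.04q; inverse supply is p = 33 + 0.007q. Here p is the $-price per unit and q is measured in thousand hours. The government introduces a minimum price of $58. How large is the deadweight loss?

$994.78 thousand

Competitive equilibrium: 145.6 − 0.04q = 33 + 0.007q → q* = 2395.7447, p* = 49.7702.
At the floor p = 58, quantity demanded = (145.6 − 58)/0.04 = 2190.
Sellers' marginal cost at q' = 2190: 33 + 0.007·2190 = 48.33.
Δq = 2395.7447 − 2190 = 205.7447; wedge = 58 − 48.33 = 9.67.
Deadweight loss = ½ × 205.7447 × 9.67 = $994.78 thousand.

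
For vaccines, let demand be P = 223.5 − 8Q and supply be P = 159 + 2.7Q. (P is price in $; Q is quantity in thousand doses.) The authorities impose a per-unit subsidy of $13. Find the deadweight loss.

$7.90 thousand

Competitive equilibrium: 223.5 − 8Q = 159 + 2.7Q → Q* = 6.028, P* = 175.2757.
The subsidy lowers effective supply by 13: P = 146 + 2.7Q.
New quantity: 223.5 − 8Q = 146 + 2.7Q → Q' = 7.243.
Overproduction ΔQ = 7.243 − 6.028 = 1.215; wedge = subsidy = 13.
Deadweight loss = ½ × 1.215 × 13 = $7.90 thousand.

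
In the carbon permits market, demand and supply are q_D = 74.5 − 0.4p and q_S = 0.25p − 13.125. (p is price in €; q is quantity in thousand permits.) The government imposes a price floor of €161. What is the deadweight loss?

In inverse form: demand p = 186.25 − 2.5q, supply p = 52.5 + 4q.
Competitive equilibrium: 186.25 − 2.5q = 52.5 + 4q → q* = 20.5769, p* = 134.8077.
At the floor p = 161, quantity demanded = (186.25 − 161)/2.5 = 10.1.
Sellers' marginal cost at q' = 10.1: 52.5 + 4·10.1 = 92.9.
Δq = 20.5769 − 10.1 = 10.4769; wedge = 161 − 92.9 = 68.1.
Deadweight loss = ½ × 10.4769 × 68.1 = €356.74 thousand.

€356.74 thousand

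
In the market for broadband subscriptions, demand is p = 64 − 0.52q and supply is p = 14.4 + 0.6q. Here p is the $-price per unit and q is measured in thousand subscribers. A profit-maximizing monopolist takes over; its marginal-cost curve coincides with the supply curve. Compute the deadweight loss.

Competitive equilibrium: 64 − 0.52q = 14.4 + 0.6q → q* = 44.2857, p* = 40.9714.
Marginal revenue: MR = 64 − 1.04q. Set MR = MC: 64 − 1.04q = 14.4 + 0.6q → q_m = 30.2439.
Price p_m = 64 − 0.52·30.2439 = 48.2732; MC(q_m) = 14.4 + 0.6·30.2439 = 32.5463.
Competitive q* = 44.2857, so Δq = 14.0418; wedge = 48.2732 − 32.5463 = 15.7269.
The triangle = ½ × 14.0418 × 15.7269 = $110.42 thousand.

$110.42 thousand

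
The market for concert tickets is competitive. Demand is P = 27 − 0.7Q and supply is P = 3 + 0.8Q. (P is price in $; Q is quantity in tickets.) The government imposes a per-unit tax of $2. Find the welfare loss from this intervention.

Competitive equilibrium: 27 − 0.7Q = 3 + 0.8Q → Q* = 16, P* = 15.8.
With the tax, the buyer price exceeds the seller price by 2: (27 − 0.7Q) − (3 + 0.8Q) = 2 → Q' = 14.6667.
ΔQ = 16 − 14.6667 = 1.3333; the wedge equals the tax, 2.
Welfare loss = ½ × 1.3333 × 2 = $1.33.

$1.33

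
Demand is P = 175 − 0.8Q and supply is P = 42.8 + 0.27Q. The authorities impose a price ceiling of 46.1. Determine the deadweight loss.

Competitive equilibrium: 175 − 0.8Q = 42.8 + 0.27Q → Q* = 123.5514, P* = 76.1589.
At the ceiling P = 46.1, quantity supplied = (46.1 − 42.8)/0.27 = 12.2222.
Willingness to pay at Q' = 12.2222: 175 − 0.8·12.2222 = 165.2222.
ΔQ = 123.5514 − 12.2222 = 111.3292; wedge = 165.2222 − 46.1 = 119.1222.
DWL = ½ × 111.3292 × 119.1222 = 6630.89.

6630.89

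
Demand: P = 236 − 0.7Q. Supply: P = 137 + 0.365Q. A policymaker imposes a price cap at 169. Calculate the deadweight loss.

14.88

Competitive equilibrium: 236 − 0.7Q = 137 + 0.365Q → Q* = 92.9577, P* = 170.9296.
At the ceiling P = 169, quantity supplied = (169 − 137)/0.365 = 87.6712.
Willingness to pay at Q' = 87.6712: 236 − 0.7·87.6712 = 174.6302.
ΔQ = 92.9577 − 87.6712 = 5.2865; wedge = 174.6302 − 169 = 5.6302.
The triangle = ½ × 5.2865 × 5.6302 = 14.88.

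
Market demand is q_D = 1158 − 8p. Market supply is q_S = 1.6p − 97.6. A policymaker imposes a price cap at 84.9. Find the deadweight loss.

In inverse form: demand p = 144.75 − 0.125q, supply p = 61 + 0.625q.
Competitive equilibrium: 144.75 − 0.125q = 61 + 0.625q → q* = 111.6667, p* = 130.7917.
At the ceiling p = 84.9, quantity supplied = (84.9 − 61)/0.625 = 38.24.
Willingness to pay at q' = 38.24: 144.75 − 0.125·38.24 = 139.97.
Δq = 111.6667 − 38.24 = 73.4267; wedge = 139.97 − 84.9 = 55.07.
Welfare loss = ½ × 73.4267 × 55.07 = 2021.80.

2021.80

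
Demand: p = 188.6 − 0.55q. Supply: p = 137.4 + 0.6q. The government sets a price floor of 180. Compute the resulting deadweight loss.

Competitive equilibrium: 188.6 − 0.55q = 137.4 + 0.6q → q* = 44.5217, p* = 164.113.
At the floor p = 180, quantity demanded = (188.6 − 180)/0.55 = 15.6364.
Sellers' marginal cost at q' = 15.6364: 137.4 + 0.6·15.6364 = 146.7818.
Δq = 44.5217 − 15.6364 = 28.8853; wedge = 180 − 146.7818 = 33.2182.
Welfare loss = ½ × 28.8853 × 33.2182 = 479.76.

479.76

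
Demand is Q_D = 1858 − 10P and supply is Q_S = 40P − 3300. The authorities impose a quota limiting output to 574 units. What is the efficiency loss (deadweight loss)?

In inverse form: demand P = 185.8 − 0.1Q, supply P = 82.5 + 0.025Q.
Competitive equilibrium: 185.8 − 0.1Q = 82.5 + 0.025Q → Q* = 826.4, P* = 103.16.
At Q = 574: demand price = 185.8 − 0.1·574 = 128.4; supply price = 82.5 + 0.025·574 = 96.85.
ΔQ = 826.4 − 574 = 252.4; wedge = 128.4 − 96.85 = 31.55.
DWL = ½ × 252.4 × 31.55 = 3981.61.

3981.61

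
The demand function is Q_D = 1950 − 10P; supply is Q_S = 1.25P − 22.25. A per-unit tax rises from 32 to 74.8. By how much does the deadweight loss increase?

2539.47

In inverse form: demand P = 195 − 0.1Q, supply P = 17.8 + 0.8Q.
Competitive equilibrium: 195 − 0.1Q = 17.8 + 0.8Q → Q* = 196.8889, P* = 175.3111.
For a per-unit tax t: ΔQ = t/0.9, so DWL = ½·t·(t/0.9) = t²/1.8.
At t = 32: DWL = 568.889. At t = 74.8: DWL = 3108.356.
Increase = 3108.356 − 568.889 = 2539.47.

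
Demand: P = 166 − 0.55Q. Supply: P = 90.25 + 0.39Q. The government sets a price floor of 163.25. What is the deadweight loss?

2685.16

Competitive equilibrium: 166 − 0.55Q = 90.25 + 0.39Q → Q* = 80.5851, P* = 121.6782.
At the floor P = 163.25, quantity demanded = (166 − 163.25)/0.55 = 5.
Sellers' marginal cost at Q' = 5: 90.25 + 0.39·5 = 92.2.
ΔQ = 80.5851 − 5 = 75.5851; wedge = 163.25 − 92.2 = 71.05.
The triangle = ½ × 75.5851 × 71.05 = 2685.16.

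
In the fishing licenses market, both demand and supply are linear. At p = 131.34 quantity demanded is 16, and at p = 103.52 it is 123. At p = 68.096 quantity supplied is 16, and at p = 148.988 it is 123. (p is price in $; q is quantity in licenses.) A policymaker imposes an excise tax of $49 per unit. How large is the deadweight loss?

Demand slope = (103.52 − 131.34)/(123 − 16) = −0.26, so p = 135.5 − 0.26q.
Supply slope = (148.988 − 68.096)/(123 − 16) = 0.756, so p = 56 + 0.756q.
Competitive equilibrium: 135.5 − 0.26q = 56 + 0.756q → q* = 78.248, p* = 115.1555.
With the tax, the buyer price exceeds the seller price by 49: (135.5 − 0.26q) − (56 + 0.756q) = 49 → q' = 30.0197.
Δq = 78.248 − 30.0197 = 48.2283; the wedge equals the tax, 49.
Welfare loss = ½ × 48.2283 × 49 = $1181.59.

$1181.59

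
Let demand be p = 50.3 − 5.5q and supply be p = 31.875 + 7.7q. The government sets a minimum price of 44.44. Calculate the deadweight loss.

Competitive equilibrium: 50.3 − 5.5q = 31.875 + 7.7q → q* = 1.3958, p* = 42.6229.
At the floor p = 44.44, quantity demanded = (50.3 − 44.44)/5.5 = 1.0655.
Sellers' marginal cost at q' = 1.0655: 31.875 + 7.7·1.0655 = 40.0794.
Δq = 1.3958 − 1.0655 = 0.3303; wedge = 44.44 − 40.0794 = 4.3606.
The triangle = ½ × 0.3303 × 4.3606 = 0.72.

0.72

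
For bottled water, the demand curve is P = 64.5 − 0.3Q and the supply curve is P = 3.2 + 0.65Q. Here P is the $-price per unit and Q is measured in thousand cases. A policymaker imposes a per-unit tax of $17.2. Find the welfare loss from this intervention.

Competitive equilibrium: 64.5 − 0.3Q = 3.2 + 0.65Q → Q* = 64.52632, P* = 45.14211.
With the tax, the buyer price exceeds the seller price by 17.2: (64.5 − 0.3Q) − (3.2 + 0.65Q) = 17.2 → Q' = 46.42105.
ΔQ = 64.52632 − 46.42105 = 18.10527; the wedge equals the tax, 17.2.
DWL = ½ × 18.10527 × 17.2 = $155.71 thousand.

$155.71 thousand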